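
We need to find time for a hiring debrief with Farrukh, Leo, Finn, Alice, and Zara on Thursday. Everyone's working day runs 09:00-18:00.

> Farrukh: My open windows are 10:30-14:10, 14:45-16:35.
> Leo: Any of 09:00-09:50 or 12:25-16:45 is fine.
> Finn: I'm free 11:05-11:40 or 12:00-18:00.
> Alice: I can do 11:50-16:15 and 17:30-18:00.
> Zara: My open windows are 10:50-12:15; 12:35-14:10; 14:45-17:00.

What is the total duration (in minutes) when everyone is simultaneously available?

Farrukh ∩ Leo: 12:25-14:10, 14:45-16:35.
Farrukh ∩ Leo ∩ Finn: 12:25-14:10, 14:45-16:35.
Farrukh ∩ Leo ∩ Finn ∩ Alice: 12:25-14:10, 14:45-16:15.
Farrukh ∩ Leo ∩ Finn ∩ Alice ∩ Zara: 12:35-14:10, 14:45-16:15.
Those are the intersection windows.
Summing the common windows: 95 + 90 = 185 minutes.

185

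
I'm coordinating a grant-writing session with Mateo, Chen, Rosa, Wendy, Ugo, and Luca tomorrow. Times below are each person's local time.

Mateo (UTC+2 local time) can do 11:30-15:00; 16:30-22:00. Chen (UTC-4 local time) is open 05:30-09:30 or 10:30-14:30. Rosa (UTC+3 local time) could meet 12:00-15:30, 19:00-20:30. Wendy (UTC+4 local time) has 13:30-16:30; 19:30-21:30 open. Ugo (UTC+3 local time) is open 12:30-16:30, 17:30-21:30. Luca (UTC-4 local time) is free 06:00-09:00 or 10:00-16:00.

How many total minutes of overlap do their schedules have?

240

Mateo in UTC: 09:30-13:00, 14:30-20:00 (subtract 2h to convert from UTC+2).
Chen in UTC: 09:30-13:30, 14:30-18:30 (add 4h to convert from UTC-4).
Rosa in UTC: 09:00-12:30, 16:00-17:30 (subtract 3h to convert from UTC+3).
Wendy in UTC: 09:30-12:30, 15:30-17:30 (subtract 4h to convert from UTC+4).
Ugo in UTC: 09:30-13:30, 14:30-18:30 (subtract 3h to convert from UTC+3).
Luca in UTC: 10:00-13:00, 14:00-20:00 (add 4h to convert from UTC-4).
Mateo ∩ Chen: 09:30-13:00, 14:30-18:30.
Mateo ∩ Chen ∩ Rosa: 09:30-12:30, 16:00-17:30.
Mateo ∩ Chen ∩ Rosa ∩ Wendy: 09:30-12:30, 16:00-17:30.
Mateo ∩ Chen ∩ Rosa ∩ Wendy ∩ Ugo: 09:30-12:30, 16:00-17:30.
Mateo ∩ Chen ∩ Rosa ∩ Wendy ∩ Ugo ∩ Luca: 10:00-12:30, 16:00-17:30.
Summing the common windows: 150 + 90 = 240 minutes.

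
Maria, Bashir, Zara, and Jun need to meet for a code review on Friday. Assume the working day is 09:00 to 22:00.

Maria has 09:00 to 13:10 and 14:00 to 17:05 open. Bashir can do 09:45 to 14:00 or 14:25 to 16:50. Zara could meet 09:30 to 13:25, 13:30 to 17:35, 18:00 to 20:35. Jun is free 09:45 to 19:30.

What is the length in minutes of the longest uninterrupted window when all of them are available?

205

Maria ∩ Bashir: 09:45-13:10, 14:25-16:50.
Maria ∩ Bashir ∩ Zara: 09:45-13:10, 14:25-16:50.
Maria ∩ Bashir ∩ Zara ∩ Jun: 09:45-13:10, 14:25-16:50.
The longest is 09:45-13:10 at 205 minutes.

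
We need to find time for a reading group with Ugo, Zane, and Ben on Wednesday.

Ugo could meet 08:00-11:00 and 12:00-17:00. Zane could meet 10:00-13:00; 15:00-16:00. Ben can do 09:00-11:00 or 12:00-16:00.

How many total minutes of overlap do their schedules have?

Ugo ∩ Zane: 10:00-11:00, 12:00-13:00, 15:00-16:00.
Ugo ∩ Zane ∩ Ben: 10:00-11:00, 12:00-13:00, 15:00-16:00.
Those are the intersection windows.
Summing the common windows: 60 + 60 + 60 = 180 minutes.

180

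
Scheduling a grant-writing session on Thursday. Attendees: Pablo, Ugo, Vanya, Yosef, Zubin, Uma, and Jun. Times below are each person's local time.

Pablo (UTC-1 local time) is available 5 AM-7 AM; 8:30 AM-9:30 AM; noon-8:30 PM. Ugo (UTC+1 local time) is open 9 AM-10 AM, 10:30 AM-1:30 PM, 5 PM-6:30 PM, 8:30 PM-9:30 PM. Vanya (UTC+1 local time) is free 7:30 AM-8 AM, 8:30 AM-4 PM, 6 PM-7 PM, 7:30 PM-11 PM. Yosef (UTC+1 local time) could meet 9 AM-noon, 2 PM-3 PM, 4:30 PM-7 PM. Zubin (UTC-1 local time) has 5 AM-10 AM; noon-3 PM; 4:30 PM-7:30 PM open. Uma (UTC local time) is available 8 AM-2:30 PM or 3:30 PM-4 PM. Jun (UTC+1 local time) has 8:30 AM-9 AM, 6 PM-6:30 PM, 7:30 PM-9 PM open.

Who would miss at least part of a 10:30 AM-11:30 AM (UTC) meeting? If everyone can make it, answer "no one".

Jun, Pablo, Yosef, Zubin

Pablo in UTC: 06:00-08:00, 09:30-10:30, 13:00-21:30 (add 1h to convert from UTC-1).
Ugo in UTC: 08:00-09:00, 09:30-12:30, 16:00-17:30, 19:30-20:30 (subtract 1h to convert from UTC+1).
Vanya in UTC: 06:30-07:00, 07:30-15:00, 17:00-18:00, 18:30-22:00 (subtract 1h to convert from UTC+1).
Yosef in UTC: 08:00-11:00, 13:00-14:00, 15:30-18:00 (subtract 1h to convert from UTC+1).
Zubin in UTC: 06:00-11:00, 13:00-16:00, 17:30-20:30 (add 1h to convert from UTC-1).
Uma in UTC: 08:00-14:30, 15:30-16:00.
Jun in UTC: 07:30-08:00, 17:00-17:30, 18:30-20:00 (subtract 1h to convert from UTC+1).
Pablo: not fully free for 10:30-11:30. Ugo: free for 10:30-11:30. Vanya: free for 10:30-11:30. Yosef: not fully free for 10:30-11:30. Zubin: not fully free for 10:30-11:30. Uma: free for 10:30-11:30. Jun: not fully free for 10:30-11:30.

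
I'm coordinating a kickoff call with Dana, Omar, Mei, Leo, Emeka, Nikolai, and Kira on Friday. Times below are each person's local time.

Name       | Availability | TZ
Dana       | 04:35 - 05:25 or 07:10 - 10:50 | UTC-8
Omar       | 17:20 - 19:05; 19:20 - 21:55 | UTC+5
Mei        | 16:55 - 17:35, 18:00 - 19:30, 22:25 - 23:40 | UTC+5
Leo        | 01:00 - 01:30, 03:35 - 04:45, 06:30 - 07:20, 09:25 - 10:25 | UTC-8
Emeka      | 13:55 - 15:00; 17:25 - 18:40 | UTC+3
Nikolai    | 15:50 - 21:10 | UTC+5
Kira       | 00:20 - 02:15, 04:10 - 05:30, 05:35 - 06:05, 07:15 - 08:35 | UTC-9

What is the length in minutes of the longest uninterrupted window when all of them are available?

Dana in UTC: 12:35-13:25, 15:10-18:50 (add 8h to convert from UTC-8).
Omar in UTC: 12:20-14:05, 14:20-16:55 (subtract 5h to convert from UTC+5).
Mei in UTC: 11:55-12:35, 13:00-14:30, 17:25-18:40 (subtract 5h to convert from UTC+5).
Leo in UTC: 09:00-09:30, 11:35-12:45, 14:30-15:20, 17:25-18:25 (add 8h to convert from UTC-8).
Emeka in UTC: 10:55-12:00, 14:25-15:40 (subtract 3h to convert from UTC+3).
Nikolai in UTC: 10:50-16:10 (subtract 5h to convert from UTC+5).
Kira in UTC: 09:20-11:15, 13:10-14:30, 14:35-15:05, 16:15-17:35 (add 9h to convert from UTC-9).
Dana ∩ Omar: 12:35-13:25, 15:10-16:55.
Dana ∩ Omar ∩ Mei: 13:00-13:25.
Dana ∩ Omar ∩ Mei ∩ Leo: ∅.
Dana ∩ Omar ∩ Mei ∩ Leo ∩ Emeka: ∅.
Dana ∩ Omar ∩ Mei ∩ Leo ∩ Emeka ∩ Nikolai: ∅.
Dana ∩ Omar ∩ Mei ∩ Leo ∩ Emeka ∩ Nikolai ∩ Kira: ∅.
There is no time when everyone is free.
No common window exists, so the longest block is 0 minutes.

0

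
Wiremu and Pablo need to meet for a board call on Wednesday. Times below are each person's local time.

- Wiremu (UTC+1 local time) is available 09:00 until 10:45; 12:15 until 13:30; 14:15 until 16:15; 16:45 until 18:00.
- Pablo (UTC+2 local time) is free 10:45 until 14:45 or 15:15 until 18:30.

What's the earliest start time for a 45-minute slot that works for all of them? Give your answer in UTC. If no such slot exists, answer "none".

08:45

Wiremu in UTC: 08:00-09:45, 11:15-12:30, 13:15-15:15, 15:45-17:00 (subtract 1h to convert from UTC+1).
Pablo in UTC: 08:45-12:45, 13:15-16:30 (subtract 2h to convert from UTC+2).
Wiremu ∩ Pablo: 08:45-09:45, 11:15-12:30, 13:15-15:15, 15:45-16:30.
Those are the intersection windows.
The first common window of at least 45 minutes is 08:45-09:45, so the earliest start is 08:45.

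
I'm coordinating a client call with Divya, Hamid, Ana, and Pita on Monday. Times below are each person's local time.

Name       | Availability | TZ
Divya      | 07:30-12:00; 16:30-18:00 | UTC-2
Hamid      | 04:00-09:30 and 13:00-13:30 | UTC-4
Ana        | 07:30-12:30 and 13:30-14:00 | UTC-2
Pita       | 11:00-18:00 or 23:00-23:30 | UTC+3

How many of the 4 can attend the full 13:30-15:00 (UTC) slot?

Divya in UTC: 09:30-14:00, 18:30-20:00 (add 2h to convert from UTC-2).
Hamid in UTC: 08:00-13:30, 17:00-17:30 (add 4h to convert from UTC-4).
Ana in UTC: 09:30-14:30, 15:30-16:00 (add 2h to convert from UTC-2).
Pita in UTC: 08:00-15:00, 20:00-20:30 (subtract 3h to convert from UTC+3).
Pita can make the full 13:30-15:00 slot — that's 1.

1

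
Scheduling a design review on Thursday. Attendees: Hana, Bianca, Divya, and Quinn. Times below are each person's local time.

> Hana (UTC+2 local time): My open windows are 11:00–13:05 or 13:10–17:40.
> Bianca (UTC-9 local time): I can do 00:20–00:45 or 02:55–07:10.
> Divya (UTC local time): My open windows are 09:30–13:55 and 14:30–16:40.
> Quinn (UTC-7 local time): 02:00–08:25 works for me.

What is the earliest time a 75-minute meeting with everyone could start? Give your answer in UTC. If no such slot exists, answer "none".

11:55

Hana in UTC: 09:00-11:05, 11:10-15:40 (subtract 2h to convert from UTC+2).
Bianca in UTC: 09:20-09:45, 11:55-16:10 (add 9h to convert from UTC-9).
Divya in UTC: 09:30-13:55, 14:30-16:40.
Quinn in UTC: 09:00-15:25 (add 7h to convert from UTC-7).
Hana ∩ Bianca: 09:20-09:45, 11:55-15:40.
Hana ∩ Bianca ∩ Divya: 09:30-09:45, 11:55-13:55, 14:30-15:40.
Hana ∩ Bianca ∩ Divya ∩ Quinn: 09:30-09:45, 11:55-13:55, 14:30-15:25.
Those are the intersection windows.
The first common window of at least 75 minutes is 11:55-13:55, so the earliest start is 11:55.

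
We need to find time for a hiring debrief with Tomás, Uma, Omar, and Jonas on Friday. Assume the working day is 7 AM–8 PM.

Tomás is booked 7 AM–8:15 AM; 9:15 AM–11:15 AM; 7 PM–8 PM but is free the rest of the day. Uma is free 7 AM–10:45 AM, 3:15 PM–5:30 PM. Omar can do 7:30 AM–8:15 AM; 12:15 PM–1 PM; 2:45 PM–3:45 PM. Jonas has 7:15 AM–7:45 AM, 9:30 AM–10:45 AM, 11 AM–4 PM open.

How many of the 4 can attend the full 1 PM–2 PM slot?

Tomás free: 08:15-09:15, 11:15-19:00 (invert busy blocks within the working day).
Uma free: 07:00-10:45, 15:15-17:30.
Omar free: 07:30-08:15, 12:15-13:00, 14:45-15:45.
Jonas free: 07:15-07:45, 09:30-10:45, 11:00-16:00.
Tomás and Jonas can make the full 13:00-14:00 slot — that's 2.

2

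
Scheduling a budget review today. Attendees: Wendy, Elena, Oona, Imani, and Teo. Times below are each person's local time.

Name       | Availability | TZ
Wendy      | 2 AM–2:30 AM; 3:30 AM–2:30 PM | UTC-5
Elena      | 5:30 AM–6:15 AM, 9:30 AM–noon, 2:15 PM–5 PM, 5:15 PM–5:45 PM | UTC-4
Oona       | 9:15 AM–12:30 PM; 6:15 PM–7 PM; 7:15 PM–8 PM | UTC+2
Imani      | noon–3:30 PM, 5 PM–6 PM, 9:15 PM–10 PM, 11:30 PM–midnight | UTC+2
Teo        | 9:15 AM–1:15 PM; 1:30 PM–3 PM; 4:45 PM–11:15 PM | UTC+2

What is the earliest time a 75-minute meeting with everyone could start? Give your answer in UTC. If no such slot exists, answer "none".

Wendy in UTC: 07:00-07:30, 08:30-19:30 (add 5h to convert from UTC-5).
Elena in UTC: 09:30-10:15, 13:30-16:00, 18:15-21:00, 21:15-21:45 (add 4h to convert from UTC-4).
Oona in UTC: 07:15-10:30, 16:15-17:00, 17:15-18:00 (subtract 2h to convert from UTC+2).
Imani in UTC: 10:00-13:30, 15:00-16:00, 19:15-20:00, 21:30-22:00 (subtract 2h to convert from UTC+2).
Teo in UTC: 07:15-11:15, 11:30-13:00, 14:45-21:15 (subtract 2h to convert from UTC+2).
Wendy ∩ Elena: 09:30-10:15, 13:30-16:00, 18:15-19:30.
Wendy ∩ Elena ∩ Oona: 09:30-10:15.
Wendy ∩ Elena ∩ Oona ∩ Imani: 10:00-10:15.
Wendy ∩ Elena ∩ Oona ∩ Imani ∩ Teo: 10:00-10:15.
So the common availability across everyone is 10:00-10:15.
No common window is at least 75 minutes long.

none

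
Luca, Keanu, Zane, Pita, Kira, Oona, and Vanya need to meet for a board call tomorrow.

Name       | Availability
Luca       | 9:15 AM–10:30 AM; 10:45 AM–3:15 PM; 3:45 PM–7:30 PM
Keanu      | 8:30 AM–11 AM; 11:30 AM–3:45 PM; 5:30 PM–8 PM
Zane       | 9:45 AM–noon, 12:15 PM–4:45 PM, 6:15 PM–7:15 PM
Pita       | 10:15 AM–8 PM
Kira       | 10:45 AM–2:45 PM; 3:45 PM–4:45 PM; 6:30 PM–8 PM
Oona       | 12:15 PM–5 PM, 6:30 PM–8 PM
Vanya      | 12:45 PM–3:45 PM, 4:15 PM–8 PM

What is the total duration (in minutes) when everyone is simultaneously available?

165

Luca ∩ Keanu: 09:15-10:30, 10:45-11:00, 11:30-15:15, 17:30-19:30.
Luca ∩ Keanu ∩ Zane: 09:45-10:30, 10:45-11:00, 11:30-12:00, 12:15-15:15, 18:15-19:15.
Luca ∩ Keanu ∩ Zane ∩ Pita: 10:15-10:30, 10:45-11:00, 11:30-12:00, 12:15-15:15, 18:15-19:15.
Luca ∩ Keanu ∩ Zane ∩ Pita ∩ Kira: 10:45-11:00, 11:30-12:00, 12:15-14:45, 18:30-19:15.
Luca ∩ Keanu ∩ Zane ∩ Pita ∩ Kira ∩ Oona: 12:15-14:45, 18:30-19:15.
Luca ∩ Keanu ∩ Zane ∩ Pita ∩ Kira ∩ Oona ∩ Vanya: 12:45-14:45, 18:30-19:15.
Summing the common windows: 120 + 45 = 165 minutes.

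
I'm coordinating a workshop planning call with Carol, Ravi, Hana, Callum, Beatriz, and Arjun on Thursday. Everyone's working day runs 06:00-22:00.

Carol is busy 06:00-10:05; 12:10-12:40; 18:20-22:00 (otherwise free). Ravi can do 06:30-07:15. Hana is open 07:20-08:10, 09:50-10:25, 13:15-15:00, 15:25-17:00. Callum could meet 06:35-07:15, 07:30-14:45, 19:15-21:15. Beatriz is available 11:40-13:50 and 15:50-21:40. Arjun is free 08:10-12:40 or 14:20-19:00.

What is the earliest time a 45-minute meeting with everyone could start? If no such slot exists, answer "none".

Carol free: 10:05-12:10, 12:40-18:20 (invert busy blocks within the working day).
Ravi free: 06:30-07:15.
Hana free: 07:20-08:10, 09:50-10:25, 13:15-15:00, 15:25-17:00.
Callum free: 06:35-07:15, 07:30-14:45, 19:15-21:15.
Beatriz free: 11:40-13:50, 15:50-21:40.
Arjun free: 08:10-12:40, 14:20-19:00.
Carol ∩ Ravi: ∅.
Carol ∩ Ravi ∩ Hana: ∅.
Carol ∩ Ravi ∩ Hana ∩ Callum: ∅.
Carol ∩ Ravi ∩ Hana ∩ Callum ∩ Beatriz: ∅.
Carol ∩ Ravi ∩ Hana ∩ Callum ∩ Beatriz ∩ Arjun: ∅.
There is no time when everyone is free.
No common window is at least 45 minutes long.

none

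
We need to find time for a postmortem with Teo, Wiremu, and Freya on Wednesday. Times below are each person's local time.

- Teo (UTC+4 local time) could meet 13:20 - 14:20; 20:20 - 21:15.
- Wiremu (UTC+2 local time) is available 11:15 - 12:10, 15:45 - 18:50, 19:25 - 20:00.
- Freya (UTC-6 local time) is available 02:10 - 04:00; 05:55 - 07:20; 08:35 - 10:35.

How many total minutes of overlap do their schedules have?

55

Teo in UTC: 09:20-10:20, 16:20-17:15 (subtract 4h to convert from UTC+4).
Wiremu in UTC: 09:15-10:10, 13:45-16:50, 17:25-18:00 (subtract 2h to convert from UTC+2).
Freya in UTC: 08:10-10:00, 11:55-13:20, 14:35-16:35 (add 6h to convert from UTC-6).
Teo ∩ Wiremu: 09:20-10:10, 16:20-16:50.
Teo ∩ Wiremu ∩ Freya: 09:20-10:00, 16:20-16:35.
Summing the common windows: 40 + 15 = 55 minutes.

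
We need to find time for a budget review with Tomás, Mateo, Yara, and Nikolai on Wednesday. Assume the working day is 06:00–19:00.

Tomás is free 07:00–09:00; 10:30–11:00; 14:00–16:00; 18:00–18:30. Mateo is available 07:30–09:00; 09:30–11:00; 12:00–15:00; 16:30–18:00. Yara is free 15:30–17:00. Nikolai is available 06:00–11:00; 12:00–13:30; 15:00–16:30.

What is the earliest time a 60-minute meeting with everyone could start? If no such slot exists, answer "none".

none

Tomás ∩ Mateo: 07:30-09:00, 10:30-11:00, 14:00-15:00.
Tomás ∩ Mateo ∩ Yara: ∅.
Tomás ∩ Mateo ∩ Yara ∩ Nikolai: ∅.
There is no time when everyone is free.
No common window is at least 60 minutes long.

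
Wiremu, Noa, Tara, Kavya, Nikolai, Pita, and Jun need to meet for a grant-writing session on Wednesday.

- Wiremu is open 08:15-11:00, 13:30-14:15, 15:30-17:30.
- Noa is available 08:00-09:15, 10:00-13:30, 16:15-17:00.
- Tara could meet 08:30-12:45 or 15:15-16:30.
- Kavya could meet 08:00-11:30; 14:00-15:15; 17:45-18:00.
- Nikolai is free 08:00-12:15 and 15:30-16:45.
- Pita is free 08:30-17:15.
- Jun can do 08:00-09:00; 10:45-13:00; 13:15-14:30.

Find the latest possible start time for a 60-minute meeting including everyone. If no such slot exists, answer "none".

none

Wiremu ∩ Noa: 08:15-09:15, 10:00-11:00, 16:15-17:00.
Wiremu ∩ Noa ∩ Tara: 08:30-09:15, 10:00-11:00, 16:15-16:30.
Wiremu ∩ Noa ∩ Tara ∩ Kavya: 08:30-09:15, 10:00-11:00.
Wiremu ∩ Noa ∩ Tara ∩ Kavya ∩ Nikolai: 08:30-09:15, 10:00-11:00.
Wiremu ∩ Noa ∩ Tara ∩ Kavya ∩ Nikolai ∩ Pita: 08:30-09:15, 10:00-11:00.
Wiremu ∩ Noa ∩ Tara ∩ Kavya ∩ Nikolai ∩ Pita ∩ Jun: 08:30-09:00, 10:45-11:00.
No common window is at least 60 minutes long.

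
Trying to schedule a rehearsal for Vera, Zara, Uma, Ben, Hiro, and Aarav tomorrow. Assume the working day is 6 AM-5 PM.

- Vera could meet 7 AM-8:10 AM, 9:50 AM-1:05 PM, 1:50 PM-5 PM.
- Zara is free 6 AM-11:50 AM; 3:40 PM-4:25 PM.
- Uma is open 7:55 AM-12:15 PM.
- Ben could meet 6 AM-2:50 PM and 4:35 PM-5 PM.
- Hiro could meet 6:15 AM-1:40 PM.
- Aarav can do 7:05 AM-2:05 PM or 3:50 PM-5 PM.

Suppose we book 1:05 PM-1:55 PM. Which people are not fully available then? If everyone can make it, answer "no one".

Vera: not fully free for 13:05-13:55. Zara: not fully free for 13:05-13:55. Uma: not fully free for 13:05-13:55. Ben: free for 13:05-13:55. Hiro: not fully free for 13:05-13:55. Aarav: free for 13:05-13:55.

Hiro, Uma, Vera, Zara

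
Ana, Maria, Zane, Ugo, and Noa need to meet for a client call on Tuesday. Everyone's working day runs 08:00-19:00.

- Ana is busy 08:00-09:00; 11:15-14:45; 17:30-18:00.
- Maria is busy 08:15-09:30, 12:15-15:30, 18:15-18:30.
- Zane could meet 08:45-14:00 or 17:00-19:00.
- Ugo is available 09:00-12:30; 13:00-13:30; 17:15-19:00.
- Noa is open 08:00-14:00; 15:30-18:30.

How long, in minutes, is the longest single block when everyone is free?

105

Ana free: 09:00-11:15, 14:45-17:30, 18:00-19:00 (invert busy blocks within the working day).
Maria free: 08:00-08:15, 09:30-12:15, 15:30-18:15, 18:30-19:00 (invert busy blocks within the working day).
Zane free: 08:45-14:00, 17:00-19:00.
Ugo free: 09:00-12:30, 13:00-13:30, 17:15-19:00.
Noa free: 08:00-14:00, 15:30-18:30.
Ana ∩ Maria: 09:30-11:15, 15:30-17:30, 18:00-18:15, 18:30-19:00.
Ana ∩ Maria ∩ Zane: 09:30-11:15, 17:00-17:30, 18:00-18:15, 18:30-19:00.
Ana ∩ Maria ∩ Zane ∩ Ugo: 09:30-11:15, 17:15-17:30, 18:00-18:15, 18:30-19:00.
Ana ∩ Maria ∩ Zane ∩ Ugo ∩ Noa: 09:30-11:15, 17:15-17:30, 18:00-18:15.
The longest is 09:30-11:15 at 105 minutes.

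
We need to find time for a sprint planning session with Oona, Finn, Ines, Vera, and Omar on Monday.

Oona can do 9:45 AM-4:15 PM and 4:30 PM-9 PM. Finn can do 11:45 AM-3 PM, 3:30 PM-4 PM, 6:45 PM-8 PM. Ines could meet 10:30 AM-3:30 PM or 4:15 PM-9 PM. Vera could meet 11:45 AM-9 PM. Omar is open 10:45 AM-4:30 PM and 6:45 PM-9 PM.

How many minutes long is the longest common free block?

Oona ∩ Finn: 11:45-15:00, 15:30-16:00, 18:45-20:00.
Oona ∩ Finn ∩ Ines: 11:45-15:00, 18:45-20:00.
Oona ∩ Finn ∩ Ines ∩ Vera: 11:45-15:00, 18:45-20:00.
Oona ∩ Finn ∩ Ines ∩ Vera ∩ Omar: 11:45-15:00, 18:45-20:00.
The longest is 11:45-15:00 at 195 minutes.

195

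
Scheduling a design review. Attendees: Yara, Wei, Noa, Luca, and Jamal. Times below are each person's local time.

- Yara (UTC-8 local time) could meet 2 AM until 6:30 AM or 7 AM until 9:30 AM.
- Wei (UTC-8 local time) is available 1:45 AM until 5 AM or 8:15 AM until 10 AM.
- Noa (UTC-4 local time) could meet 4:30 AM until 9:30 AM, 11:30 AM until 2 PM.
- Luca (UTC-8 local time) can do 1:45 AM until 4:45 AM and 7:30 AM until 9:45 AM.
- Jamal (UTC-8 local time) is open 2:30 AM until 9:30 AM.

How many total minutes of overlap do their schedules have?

Yara in UTC: 10:00-14:30, 15:00-17:30 (add 8h to convert from UTC-8).
Wei in UTC: 09:45-13:00, 16:15-18:00 (add 8h to convert from UTC-8).
Noa in UTC: 08:30-13:30, 15:30-18:00 (add 4h to convert from UTC-4).
Luca in UTC: 09:45-12:45, 15:30-17:45 (add 8h to convert from UTC-8).
Jamal in UTC: 10:30-17:30 (add 8h to convert from UTC-8).
Yara ∩ Wei: 10:00-13:00, 16:15-17:30.
Yara ∩ Wei ∩ Noa: 10:00-13:00, 16:15-17:30.
Yara ∩ Wei ∩ Noa ∩ Luca: 10:00-12:45, 16:15-17:30.
Yara ∩ Wei ∩ Noa ∩ Luca ∩ Jamal: 10:30-12:45, 16:15-17:30.
Summing the common windows: 135 + 75 = 210 minutes.

210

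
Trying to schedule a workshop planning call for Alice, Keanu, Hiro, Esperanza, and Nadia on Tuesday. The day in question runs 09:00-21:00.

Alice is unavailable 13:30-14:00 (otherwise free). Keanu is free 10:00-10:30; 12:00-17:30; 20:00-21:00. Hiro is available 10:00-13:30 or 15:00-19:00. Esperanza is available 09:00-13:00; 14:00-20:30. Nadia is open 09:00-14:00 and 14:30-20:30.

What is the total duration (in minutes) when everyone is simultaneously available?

240

Alice free: 09:00-13:30, 14:00-21:00 (invert busy blocks within the working day).
Keanu free: 10:00-10:30, 12:00-17:30, 20:00-21:00.
Hiro free: 10:00-13:30, 15:00-19:00.
Esperanza free: 09:00-13:00, 14:00-20:30.
Nadia free: 09:00-14:00, 14:30-20:30.
Alice ∩ Keanu: 10:00-10:30, 12:00-13:30, 14:00-17:30, 20:00-21:00.
Alice ∩ Keanu ∩ Hiro: 10:00-10:30, 12:00-13:30, 15:00-17:30.
Alice ∩ Keanu ∩ Hiro ∩ Esperanza: 10:00-10:30, 12:00-13:00, 15:00-17:30.
Alice ∩ Keanu ∩ Hiro ∩ Esperanza ∩ Nadia: 10:00-10:30, 12:00-13:00, 15:00-17:30.
Those are the intersection windows.
Summing the common windows: 30 + 60 + 150 = 240 minutes.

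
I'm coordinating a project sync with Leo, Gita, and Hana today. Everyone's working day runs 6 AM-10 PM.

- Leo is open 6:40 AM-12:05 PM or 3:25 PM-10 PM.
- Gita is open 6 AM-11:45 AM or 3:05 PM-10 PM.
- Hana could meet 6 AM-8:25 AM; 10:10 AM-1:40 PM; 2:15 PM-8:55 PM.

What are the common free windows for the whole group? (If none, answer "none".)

Leo ∩ Gita: 06:40-11:45, 15:25-22:00.
Leo ∩ Gita ∩ Hana: 06:40-08:25, 10:10-11:45, 15:25-20:55.
Those are the intersection windows.

06:40-08:25, 10:10-11:45, 15:25-20:55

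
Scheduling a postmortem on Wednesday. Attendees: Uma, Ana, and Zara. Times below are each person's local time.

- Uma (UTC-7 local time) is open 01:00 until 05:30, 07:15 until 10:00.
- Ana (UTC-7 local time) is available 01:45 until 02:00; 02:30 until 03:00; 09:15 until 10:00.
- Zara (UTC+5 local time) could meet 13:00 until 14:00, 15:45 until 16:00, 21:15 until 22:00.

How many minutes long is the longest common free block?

Uma in UTC: 08:00-12:30, 14:15-17:00 (add 7h to convert from UTC-7).
Ana in UTC: 08:45-09:00, 09:30-10:00, 16:15-17:00 (add 7h to convert from UTC-7).
Zara in UTC: 08:00-09:00, 10:45-11:00, 16:15-17:00 (subtract 5h to convert from UTC+5).
Uma ∩ Ana: 08:45-09:00, 09:30-10:00, 16:15-17:00.
Uma ∩ Ana ∩ Zara: 08:45-09:00, 16:15-17:00.
The longest is 16:15-17:00 at 45 minutes.

45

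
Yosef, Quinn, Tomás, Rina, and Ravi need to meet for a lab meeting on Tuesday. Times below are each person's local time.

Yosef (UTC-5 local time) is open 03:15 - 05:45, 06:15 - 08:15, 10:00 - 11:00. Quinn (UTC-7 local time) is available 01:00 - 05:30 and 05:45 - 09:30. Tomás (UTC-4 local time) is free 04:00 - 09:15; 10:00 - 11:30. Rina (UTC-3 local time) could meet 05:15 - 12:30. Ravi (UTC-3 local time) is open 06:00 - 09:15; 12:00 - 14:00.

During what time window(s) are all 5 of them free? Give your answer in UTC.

Yosef in UTC: 08:15-10:45, 11:15-13:15, 15:00-16:00 (add 5h to convert from UTC-5).
Quinn in UTC: 08:00-12:30, 12:45-16:30 (add 7h to convert from UTC-7).
Tomás in UTC: 08:00-13:15, 14:00-15:30 (add 4h to convert from UTC-4).
Rina in UTC: 08:15-15:30 (add 3h to convert from UTC-3).
Ravi in UTC: 09:00-12:15, 15:00-17:00 (add 3h to convert from UTC-3).
Yosef ∩ Quinn: 08:15-10:45, 11:15-12:30, 12:45-13:15, 15:00-16:00.
Yosef ∩ Quinn ∩ Tomás: 08:15-10:45, 11:15-12:30, 12:45-13:15, 15:00-15:30.
Yosef ∩ Quinn ∩ Tomás ∩ Rina: 08:15-10:45, 11:15-12:30, 12:45-13:15, 15:00-15:30.
Yosef ∩ Quinn ∩ Tomás ∩ Rina ∩ Ravi: 09:00-10:45, 11:15-12:15, 15:00-15:30.
Those are the intersection windows.

09:00-10:45, 11:15-12:15, 15:00-15:30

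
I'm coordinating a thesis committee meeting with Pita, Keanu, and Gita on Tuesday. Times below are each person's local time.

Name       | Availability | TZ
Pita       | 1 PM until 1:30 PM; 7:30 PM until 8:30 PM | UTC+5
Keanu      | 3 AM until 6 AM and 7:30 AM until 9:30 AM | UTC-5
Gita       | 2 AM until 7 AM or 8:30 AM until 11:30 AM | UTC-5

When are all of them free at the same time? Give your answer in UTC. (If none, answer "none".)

08:00-08:30

Pita in UTC: 08:00-08:30, 14:30-15:30 (subtract 5h to convert from UTC+5).
Keanu in UTC: 08:00-11:00, 12:30-14:30 (add 5h to convert from UTC-5).
Gita in UTC: 07:00-12:00, 13:30-16:30 (add 5h to convert from UTC-5).
Pita ∩ Keanu: 08:00-08:30.
Pita ∩ Keanu ∩ Gita: 08:00-08:30.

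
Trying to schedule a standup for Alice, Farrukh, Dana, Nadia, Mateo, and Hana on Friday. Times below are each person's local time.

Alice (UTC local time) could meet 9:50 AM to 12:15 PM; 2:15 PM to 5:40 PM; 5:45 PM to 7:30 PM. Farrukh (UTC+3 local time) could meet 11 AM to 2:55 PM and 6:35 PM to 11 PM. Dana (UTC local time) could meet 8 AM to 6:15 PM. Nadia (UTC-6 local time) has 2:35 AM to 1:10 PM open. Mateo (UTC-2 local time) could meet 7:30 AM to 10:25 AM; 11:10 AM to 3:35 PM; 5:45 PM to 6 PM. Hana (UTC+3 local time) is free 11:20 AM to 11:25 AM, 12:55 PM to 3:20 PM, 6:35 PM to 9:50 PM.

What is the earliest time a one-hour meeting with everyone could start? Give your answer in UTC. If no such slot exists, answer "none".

Alice in UTC: 09:50-12:15, 14:15-17:40, 17:45-19:30.
Farrukh in UTC: 08:00-11:55, 15:35-20:00 (subtract 3h to convert from UTC+3).
Dana in UTC: 08:00-18:15.
Nadia in UTC: 08:35-19:10 (add 6h to convert from UTC-6).
Mateo in UTC: 09:30-12:25, 13:10-17:35, 19:45-20:00 (add 2h to convert from UTC-2).
Hana in UTC: 08:20-08:25, 09:55-12:20, 15:35-18:50 (subtract 3h to convert from UTC+3).
Alice ∩ Farrukh: 09:50-11:55, 15:35-17:40, 17:45-19:30.
Alice ∩ Farrukh ∩ Dana: 09:50-11:55, 15:35-17:40, 17:45-18:15.
Alice ∩ Farrukh ∩ Dana ∩ Nadia: 09:50-11:55, 15:35-17:40, 17:45-18:15.
Alice ∩ Farrukh ∩ Dana ∩ Nadia ∩ Mateo: 09:50-11:55, 15:35-17:35.
Alice ∩ Farrukh ∩ Dana ∩ Nadia ∩ Mateo ∩ Hana: 09:55-11:55, 15:35-17:35.
Those are the intersection windows.
The first common window of at least 60 minutes is 09:55-11:55, so the earliest start is 09:55.

09:55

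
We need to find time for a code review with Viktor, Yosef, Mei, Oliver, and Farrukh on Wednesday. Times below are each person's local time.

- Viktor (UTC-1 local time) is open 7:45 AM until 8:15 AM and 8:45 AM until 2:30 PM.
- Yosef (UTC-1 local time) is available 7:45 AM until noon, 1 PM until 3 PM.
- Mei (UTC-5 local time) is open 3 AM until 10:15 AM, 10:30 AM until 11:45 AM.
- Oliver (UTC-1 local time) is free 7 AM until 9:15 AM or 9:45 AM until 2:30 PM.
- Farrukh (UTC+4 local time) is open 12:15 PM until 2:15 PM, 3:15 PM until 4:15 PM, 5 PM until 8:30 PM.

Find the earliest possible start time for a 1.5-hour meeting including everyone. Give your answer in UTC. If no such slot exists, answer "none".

Viktor in UTC: 08:45-09:15, 09:45-15:30 (add 1h to convert from UTC-1).
Yosef in UTC: 08:45-13:00, 14:00-16:00 (add 1h to convert from UTC-1).
Mei in UTC: 08:00-15:15, 15:30-16:45 (add 5h to convert from UTC-5).
Oliver in UTC: 08:00-10:15, 10:45-15:30 (add 1h to convert from UTC-1).
Farrukh in UTC: 08:15-10:15, 11:15-12:15, 13:00-16:30 (subtract 4h to convert from UTC+4).
Viktor ∩ Yosef: 08:45-09:15, 09:45-13:00, 14:00-15:30.
Viktor ∩ Yosef ∩ Mei: 08:45-09:15, 09:45-13:00, 14:00-15:15.
Viktor ∩ Yosef ∩ Mei ∩ Oliver: 08:45-09:15, 09:45-10:15, 10:45-13:00, 14:00-15:15.
Viktor ∩ Yosef ∩ Mei ∩ Oliver ∩ Farrukh: 08:45-09:15, 09:45-10:15, 11:15-12:15, 14:00-15:15.
No common window is at least 90 minutes long.

none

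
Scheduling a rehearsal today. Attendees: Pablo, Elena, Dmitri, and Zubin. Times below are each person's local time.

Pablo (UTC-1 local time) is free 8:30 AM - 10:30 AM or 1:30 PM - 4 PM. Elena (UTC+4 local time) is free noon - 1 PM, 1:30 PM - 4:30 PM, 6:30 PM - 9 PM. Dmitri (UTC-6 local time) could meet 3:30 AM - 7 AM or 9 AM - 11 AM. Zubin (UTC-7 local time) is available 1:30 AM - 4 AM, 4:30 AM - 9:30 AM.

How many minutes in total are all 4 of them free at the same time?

180

Pablo in UTC: 09:30-11:30, 14:30-17:00 (add 1h to convert from UTC-1).
Elena in UTC: 08:00-09:00, 09:30-12:30, 14:30-17:00 (subtract 4h to convert from UTC+4).
Dmitri in UTC: 09:30-13:00, 15:00-17:00 (add 6h to convert from UTC-6).
Zubin in UTC: 08:30-11:00, 11:30-16:30 (add 7h to convert from UTC-7).
Pablo ∩ Elena: 09:30-11:30, 14:30-17:00.
Pablo ∩ Elena ∩ Dmitri: 09:30-11:30, 15:00-17:00.
Pablo ∩ Elena ∩ Dmitri ∩ Zubin: 09:30-11:00, 15:00-16:30.
Summing the common windows: 90 + 90 = 180 minutes.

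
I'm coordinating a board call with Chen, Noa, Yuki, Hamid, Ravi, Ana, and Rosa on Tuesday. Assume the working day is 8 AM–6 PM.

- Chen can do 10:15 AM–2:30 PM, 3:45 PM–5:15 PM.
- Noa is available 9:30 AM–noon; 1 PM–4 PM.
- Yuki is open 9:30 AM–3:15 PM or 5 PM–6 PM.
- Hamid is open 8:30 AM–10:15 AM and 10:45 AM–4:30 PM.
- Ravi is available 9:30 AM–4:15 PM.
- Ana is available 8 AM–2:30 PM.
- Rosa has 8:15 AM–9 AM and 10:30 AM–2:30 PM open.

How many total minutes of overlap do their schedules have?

165

Chen ∩ Noa: 10:15-12:00, 13:00-14:30, 15:45-16:00.
Chen ∩ Noa ∩ Yuki: 10:15-12:00, 13:00-14:30.
Chen ∩ Noa ∩ Yuki ∩ Hamid: 10:45-12:00, 13:00-14:30.
Chen ∩ Noa ∩ Yuki ∩ Hamid ∩ Ravi: 10:45-12:00, 13:00-14:30.
Chen ∩ Noa ∩ Yuki ∩ Hamid ∩ Ravi ∩ Ana: 10:45-12:00, 13:00-14:30.
Chen ∩ Noa ∩ Yuki ∩ Hamid ∩ Ravi ∩ Ana ∩ Rosa: 10:45-12:00, 13:00-14:30.
Summing the common windows: 75 + 90 = 165 minutes.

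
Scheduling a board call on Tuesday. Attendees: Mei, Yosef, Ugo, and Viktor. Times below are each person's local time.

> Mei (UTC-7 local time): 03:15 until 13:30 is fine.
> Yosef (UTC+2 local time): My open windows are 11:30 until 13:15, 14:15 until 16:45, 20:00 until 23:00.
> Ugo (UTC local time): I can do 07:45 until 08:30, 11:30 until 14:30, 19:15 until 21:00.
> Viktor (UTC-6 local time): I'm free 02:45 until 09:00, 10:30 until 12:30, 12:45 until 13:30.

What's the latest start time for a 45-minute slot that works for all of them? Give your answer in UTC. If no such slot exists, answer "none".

13:45

Mei in UTC: 10:15-20:30 (add 7h to convert from UTC-7).
Yosef in UTC: 09:30-11:15, 12:15-14:45, 18:00-21:00 (subtract 2h to convert from UTC+2).
Ugo in UTC: 07:45-08:30, 11:30-14:30, 19:15-21:00.
Viktor in UTC: 08:45-15:00, 16:30-18:30, 18:45-19:30 (add 6h to convert from UTC-6).
Mei ∩ Yosef: 10:15-11:15, 12:15-14:45, 18:00-20:30.
Mei ∩ Yosef ∩ Ugo: 12:15-14:30, 19:15-20:30.
Mei ∩ Yosef ∩ Ugo ∩ Viktor: 12:15-14:30, 19:15-19:30.
The last common window of at least 45 minutes is 12:15-14:30; a 45-minute meeting can start as late as 13:45 and still end by 14:30.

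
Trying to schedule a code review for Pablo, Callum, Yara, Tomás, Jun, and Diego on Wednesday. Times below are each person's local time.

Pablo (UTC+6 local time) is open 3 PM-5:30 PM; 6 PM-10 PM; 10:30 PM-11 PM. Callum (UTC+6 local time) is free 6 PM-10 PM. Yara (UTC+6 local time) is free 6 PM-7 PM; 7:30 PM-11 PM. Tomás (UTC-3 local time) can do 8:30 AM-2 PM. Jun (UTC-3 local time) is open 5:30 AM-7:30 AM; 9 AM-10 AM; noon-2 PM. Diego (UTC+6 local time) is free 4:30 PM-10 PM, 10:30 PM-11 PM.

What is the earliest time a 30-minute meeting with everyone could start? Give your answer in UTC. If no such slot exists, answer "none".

Pablo in UTC: 09:00-11:30, 12:00-16:00, 16:30-17:00 (subtract 6h to convert from UTC+6).
Callum in UTC: 12:00-16:00 (subtract 6h to convert from UTC+6).
Yara in UTC: 12:00-13:00, 13:30-17:00 (subtract 6h to convert from UTC+6).
Tomás in UTC: 11:30-17:00 (add 3h to convert from UTC-3).
Jun in UTC: 08:30-10:30, 12:00-13:00, 15:00-17:00 (add 3h to convert from UTC-3).
Diego in UTC: 10:30-16:00, 16:30-17:00 (subtract 6h to convert from UTC+6).
Pablo ∩ Callum: 12:00-16:00.
Pablo ∩ Callum ∩ Yara: 12:00-13:00, 13:30-16:00.
Pablo ∩ Callum ∩ Yara ∩ Tomás: 12:00-13:00, 13:30-16:00.
Pablo ∩ Callum ∩ Yara ∩ Tomás ∩ Jun: 12:00-13:00, 15:00-16:00.
Pablo ∩ Callum ∩ Yara ∩ Tomás ∩ Jun ∩ Diego: 12:00-13:00, 15:00-16:00.
The first common window of at least 30 minutes is 12:00-13:00, so the earliest start is 12:00.

12:00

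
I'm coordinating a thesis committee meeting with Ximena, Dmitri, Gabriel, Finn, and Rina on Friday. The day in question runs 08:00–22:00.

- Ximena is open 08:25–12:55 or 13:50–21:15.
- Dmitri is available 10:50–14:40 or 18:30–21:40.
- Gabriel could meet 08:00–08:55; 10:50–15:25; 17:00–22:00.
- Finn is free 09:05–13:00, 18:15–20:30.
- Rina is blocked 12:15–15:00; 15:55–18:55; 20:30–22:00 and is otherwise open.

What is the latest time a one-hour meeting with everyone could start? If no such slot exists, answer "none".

Ximena free: 08:25-12:55, 13:50-21:15.
Dmitri free: 10:50-14:40, 18:30-21:40.
Gabriel free: 08:00-08:55, 10:50-15:25, 17:00-22:00.
Finn free: 09:05-13:00, 18:15-20:30.
Rina free: 08:00-12:15, 15:00-15:55, 18:55-20:30 (invert busy blocks within the working day).
Ximena ∩ Dmitri: 10:50-12:55, 13:50-14:40, 18:30-21:15.
Ximena ∩ Dmitri ∩ Gabriel: 10:50-12:55, 13:50-14:40, 18:30-21:15.
Ximena ∩ Dmitri ∩ Gabriel ∩ Finn: 10:50-12:55, 18:30-20:30.
Ximena ∩ Dmitri ∩ Gabriel ∩ Finn ∩ Rina: 10:50-12:15, 18:55-20:30.
The last common window of at least 60 minutes is 18:55-20:30; a 60-minute meeting can start as late as 19:30 and still end by 20:30.

19:30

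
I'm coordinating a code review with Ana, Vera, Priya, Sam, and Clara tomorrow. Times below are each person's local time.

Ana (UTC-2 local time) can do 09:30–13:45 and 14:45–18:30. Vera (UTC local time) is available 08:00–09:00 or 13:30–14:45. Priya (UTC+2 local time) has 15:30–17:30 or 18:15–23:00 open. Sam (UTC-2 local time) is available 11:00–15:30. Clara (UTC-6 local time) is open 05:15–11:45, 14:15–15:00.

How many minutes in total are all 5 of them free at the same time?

Ana in UTC: 11:30-15:45, 16:45-20:30 (add 2h to convert from UTC-2).
Vera in UTC: 08:00-09:00, 13:30-14:45.
Priya in UTC: 13:30-15:30, 16:15-21:00 (subtract 2h to convert from UTC+2).
Sam in UTC: 13:00-17:30 (add 2h to convert from UTC-2).
Clara in UTC: 11:15-17:45, 20:15-21:00 (add 6h to convert from UTC-6).
Ana ∩ Vera: 13:30-14:45.
Ana ∩ Vera ∩ Priya: 13:30-14:45.
Ana ∩ Vera ∩ Priya ∩ Sam: 13:30-14:45.
Ana ∩ Vera ∩ Priya ∩ Sam ∩ Clara: 13:30-14:45.
That's a single block of 75 minutes.

75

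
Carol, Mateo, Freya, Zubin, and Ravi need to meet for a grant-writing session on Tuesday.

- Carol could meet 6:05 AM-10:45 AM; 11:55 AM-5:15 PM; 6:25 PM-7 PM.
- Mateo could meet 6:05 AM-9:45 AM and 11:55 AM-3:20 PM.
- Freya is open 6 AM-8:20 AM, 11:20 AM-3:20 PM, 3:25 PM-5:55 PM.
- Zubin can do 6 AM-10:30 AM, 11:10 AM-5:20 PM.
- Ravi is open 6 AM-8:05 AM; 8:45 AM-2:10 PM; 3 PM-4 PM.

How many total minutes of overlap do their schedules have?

275

Carol ∩ Mateo: 06:05-09:45, 11:55-15:20.
Carol ∩ Mateo ∩ Freya: 06:05-08:20, 11:55-15:20.
Carol ∩ Mateo ∩ Freya ∩ Zubin: 06:05-08:20, 11:55-15:20.
Carol ∩ Mateo ∩ Freya ∩ Zubin ∩ Ravi: 06:05-08:05, 11:55-14:10, 15:00-15:20.
So the common availability across everyone is 06:05-08:05, 11:55-14:10, 15:00-15:20.
Summing the common windows: 120 + 135 + 20 = 275 minutes.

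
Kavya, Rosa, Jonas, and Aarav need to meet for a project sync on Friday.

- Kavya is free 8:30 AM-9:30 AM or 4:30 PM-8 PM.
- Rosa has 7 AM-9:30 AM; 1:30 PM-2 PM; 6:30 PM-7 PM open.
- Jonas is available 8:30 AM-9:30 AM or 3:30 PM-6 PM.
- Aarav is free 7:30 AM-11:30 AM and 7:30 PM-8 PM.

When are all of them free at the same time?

08:30-09:30

Kavya ∩ Rosa: 08:30-09:30, 18:30-19:00.
Kavya ∩ Rosa ∩ Jonas: 08:30-09:30.
Kavya ∩ Rosa ∩ Jonas ∩ Aarav: 08:30-09:30.
Those are the intersection windows.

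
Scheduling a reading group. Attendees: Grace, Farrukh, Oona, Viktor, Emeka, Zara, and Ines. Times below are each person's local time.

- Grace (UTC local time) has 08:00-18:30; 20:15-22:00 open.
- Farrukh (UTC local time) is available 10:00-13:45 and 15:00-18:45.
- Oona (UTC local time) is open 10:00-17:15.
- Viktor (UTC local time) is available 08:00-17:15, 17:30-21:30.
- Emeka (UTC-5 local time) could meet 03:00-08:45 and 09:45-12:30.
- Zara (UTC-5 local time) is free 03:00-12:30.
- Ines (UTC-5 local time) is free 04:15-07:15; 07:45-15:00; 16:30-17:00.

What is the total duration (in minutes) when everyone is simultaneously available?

Grace in UTC: 08:00-18:30, 20:15-22:00.
Farrukh in UTC: 10:00-13:45, 15:00-18:45.
Oona in UTC: 10:00-17:15.
Viktor in UTC: 08:00-17:15, 17:30-21:30.
Emeka in UTC: 08:00-13:45, 14:45-17:30 (add 5h to convert from UTC-5).
Zara in UTC: 08:00-17:30 (add 5h to convert from UTC-5).
Ines in UTC: 09:15-12:15, 12:45-20:00, 21:30-22:00 (add 5h to convert from UTC-5).
Grace ∩ Farrukh: 10:00-13:45, 15:00-18:30.
Grace ∩ Farrukh ∩ Oona: 10:00-13:45, 15:00-17:15.
Grace ∩ Farrukh ∩ Oona ∩ Viktor: 10:00-13:45, 15:00-17:15.
Grace ∩ Farrukh ∩ Oona ∩ Viktor ∩ Emeka: 10:00-13:45, 15:00-17:15.
Grace ∩ Farrukh ∩ Oona ∩ Viktor ∩ Emeka ∩ Zara: 10:00-13:45, 15:00-17:15.
Grace ∩ Farrukh ∩ Oona ∩ Viktor ∩ Emeka ∩ Zara ∩ Ines: 10:00-12:15, 12:45-13:45, 15:00-17:15.
So the common availability across everyone is 10:00-12:15, 12:45-13:45, 15:00-17:15.
Summing the common windows: 135 + 60 + 135 = 330 minutes.

330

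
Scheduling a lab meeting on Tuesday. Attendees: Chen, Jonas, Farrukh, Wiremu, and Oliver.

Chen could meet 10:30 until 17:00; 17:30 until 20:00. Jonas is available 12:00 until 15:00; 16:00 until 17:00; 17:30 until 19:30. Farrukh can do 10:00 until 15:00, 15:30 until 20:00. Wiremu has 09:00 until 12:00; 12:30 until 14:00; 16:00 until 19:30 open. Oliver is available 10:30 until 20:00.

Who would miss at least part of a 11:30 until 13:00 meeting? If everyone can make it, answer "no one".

Jonas, Wiremu

Chen: free for 11:30-13:00. Jonas: not fully free for 11:30-13:00. Farrukh: free for 11:30-13:00. Wiremu: not fully free for 11:30-13:00. Oliver: free for 11:30-13:00.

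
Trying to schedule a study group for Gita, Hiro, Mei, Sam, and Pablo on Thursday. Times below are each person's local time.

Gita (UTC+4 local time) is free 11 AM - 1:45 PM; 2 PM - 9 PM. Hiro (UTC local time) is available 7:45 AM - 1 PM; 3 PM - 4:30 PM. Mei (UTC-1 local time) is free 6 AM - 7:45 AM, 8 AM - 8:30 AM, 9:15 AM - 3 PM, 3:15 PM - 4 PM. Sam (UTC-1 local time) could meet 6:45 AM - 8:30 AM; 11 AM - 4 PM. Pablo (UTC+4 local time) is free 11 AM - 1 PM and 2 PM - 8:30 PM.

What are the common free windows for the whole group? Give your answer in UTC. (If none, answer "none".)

Gita in UTC: 07:00-09:45, 10:00-17:00 (subtract 4h to convert from UTC+4).
Hiro in UTC: 07:45-13:00, 15:00-16:30.
Mei in UTC: 07:00-08:45, 09:00-09:30, 10:15-16:00, 16:15-17:00 (add 1h to convert from UTC-1).
Sam in UTC: 07:45-09:30, 12:00-17:00 (add 1h to convert from UTC-1).
Pablo in UTC: 07:00-09:00, 10:00-16:30 (subtract 4h to convert from UTC+4).
Gita ∩ Hiro: 07:45-09:45, 10:00-13:00, 15:00-16:30.
Gita ∩ Hiro ∩ Mei: 07:45-08:45, 09:00-09:30, 10:15-13:00, 15:00-16:00, 16:15-16:30.
Gita ∩ Hiro ∩ Mei ∩ Sam: 07:45-08:45, 09:00-09:30, 12:00-13:00, 15:00-16:00, 16:15-16:30.
Gita ∩ Hiro ∩ Mei ∩ Sam ∩ Pablo: 07:45-08:45, 12:00-13:00, 15:00-16:00, 16:15-16:30.

07:45-08:45, 12:00-13:00, 15:00-16:00, 16:15-16:30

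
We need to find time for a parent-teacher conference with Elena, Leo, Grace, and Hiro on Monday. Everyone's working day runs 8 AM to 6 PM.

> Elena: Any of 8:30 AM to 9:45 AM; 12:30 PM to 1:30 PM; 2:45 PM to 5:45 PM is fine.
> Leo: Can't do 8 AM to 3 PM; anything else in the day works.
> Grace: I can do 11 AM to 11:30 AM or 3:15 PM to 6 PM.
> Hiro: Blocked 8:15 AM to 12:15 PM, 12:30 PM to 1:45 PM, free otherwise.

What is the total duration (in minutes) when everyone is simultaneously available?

Elena free: 08:30-09:45, 12:30-13:30, 14:45-17:45.
Leo free: 15:00-18:00 (invert busy blocks within the working day).
Grace free: 11:00-11:30, 15:15-18:00.
Hiro free: 08:00-08:15, 12:15-12:30, 13:45-18:00 (invert busy blocks within the working day).
Elena ∩ Leo: 15:00-17:45.
Elena ∩ Leo ∩ Grace: 15:15-17:45.
Elena ∩ Leo ∩ Grace ∩ Hiro: 15:15-17:45.
That's a single block of 150 minutes.

150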